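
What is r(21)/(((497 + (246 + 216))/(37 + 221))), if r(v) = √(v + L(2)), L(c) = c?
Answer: 258*√23/959 ≈ 1.2902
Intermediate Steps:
r(v) = √(2 + v) (r(v) = √(v + 2) = √(2 + v))
r(21)/(((497 + (246 + 216))/(37 + 221))) = √(2 + 21)/(((497 + (246 + 216))/(37 + 221))) = √23/(((497 + 462)/258)) = √23/((959*(1/258))) = √23/(959/258) = √23*(258/959) = 258*√23/959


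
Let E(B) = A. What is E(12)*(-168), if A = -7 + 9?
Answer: -336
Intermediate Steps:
A = 2
E(B) = 2
E(12)*(-168) = 2*(-168) = -336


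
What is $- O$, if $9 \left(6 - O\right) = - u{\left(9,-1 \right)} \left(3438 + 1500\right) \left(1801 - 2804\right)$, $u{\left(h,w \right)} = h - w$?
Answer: $\frac{16509362}{3} \approx 5.5031 \cdot 10^{6}$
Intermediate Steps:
$O = - \frac{16509362}{3}$ ($O = 6 - \frac{\left(-1\right) \left(9 - -1\right) \left(3438 + 1500\right) \left(1801 - 2804\right)}{9} = 6 - \frac{\left(-1\right) \left(9 + 1\right) 4938 \left(-1003\right)}{9} = 6 - \frac{\left(-1\right) 10 \left(-4952814\right)}{9} = 6 - \frac{\left(-1\right) \left(-49528140\right)}{9} = 6 - \frac{16509380}{3} = - \frac{16509362}{3} \approx -5.5031 \cdot 10^{6}$)
$- O = \left(-1\right) \left(- \frac{16509362}{3}\right) = \frac{16509362}{3}$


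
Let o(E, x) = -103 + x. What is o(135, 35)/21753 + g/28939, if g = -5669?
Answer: -125285609/629510067 ≈ -0.19902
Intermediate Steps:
o(135, 35)/21753 + g/28939 = (-103 + 35)/21753 - 5669/28939 = -68*1/21753 - 5669*1/28939 = -68/21753 - 5669/28939 = -125285609/629510067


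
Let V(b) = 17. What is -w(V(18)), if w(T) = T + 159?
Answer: -176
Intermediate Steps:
w(T) = 159 + T
-w(V(18)) = -(159 + 17) = -1*176 = -176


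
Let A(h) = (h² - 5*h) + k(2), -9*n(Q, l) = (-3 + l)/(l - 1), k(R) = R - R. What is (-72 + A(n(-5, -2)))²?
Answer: 2681996944/531441 ≈ 5046.6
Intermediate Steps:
k(R) = 0
n(Q, l) = -(-3 + l)/(9*(-1 + l)) (n(Q, l) = -(-3 + l)/(9*(l - 1)) = -(-3 + l)/(9*(-1 + l)))
A(h) = h² - 5*h (A(h) = (h² - 5*h) + 0 = h² - 5*h)
(-72 + A(n(-5, -2)))² = (-72 + ((3 - 1*(-2))/(9*(-1 - 2)))*(-5 + (3 - 1*(-2))/(9*(-1 - 2))))² = (-72 + ((⅑)*(3 + 2)/(-3))*(-5 + (⅑)*(3 + 2)/(-3)))² = (-72 + ((⅑)*(-⅓)*5)*(-5 + (⅑)*(-⅓)*5))² = (-72 - 5*(-5 - 5/27)/27)² = (-72 - 5/27*(-140/27))² = (-72 + 700/729)² = (-51788/729)² = 2681996944/531441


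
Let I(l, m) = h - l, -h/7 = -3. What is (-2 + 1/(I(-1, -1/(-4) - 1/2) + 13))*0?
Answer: 0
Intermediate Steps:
h = 21 (h = -7*(-3) = 21)
I(l, m) = 21 - l
(-2 + 1/(I(-1, -1/(-4) - 1/2) + 13))*0 = (-2 + 1/((21 - 1*(-1)) + 13))*0 = (-2 + 1/((21 + 1) + 13))*0 = (-2 + 1/(22 + 13))*0 = (-2 + 1/35)*0 = -69/35*0 = 0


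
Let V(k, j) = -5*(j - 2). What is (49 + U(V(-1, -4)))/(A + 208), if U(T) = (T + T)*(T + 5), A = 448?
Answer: 2149/656 ≈ 3.2759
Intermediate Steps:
V(k, j) = 10 - 5*j (V(k, j) = -5*(-2 + j) = 10 - 5*j)
U(T) = 2*T*(5 + T) (U(T) = (2*T)*(5 + T) = 2*T*(5 + T))
(49 + U(V(-1, -4)))/(A + 208) = (49 + 2*(10 - 5*(-4))*(5 + (10 - 5*(-4))))/(448 + 208) = (49 + 2*(10 + 20)*(5 + (10 + 20)))/656 = (49 + 2*30*(5 + 30))*(1/656) = (49 + 2*30*35)*(1/656) = (49 + 2100)*(1/656) = 2149*(1/656) = 2149/656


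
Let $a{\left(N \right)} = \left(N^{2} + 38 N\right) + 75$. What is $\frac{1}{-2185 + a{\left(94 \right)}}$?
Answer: $\frac{1}{10298} \approx 9.7106 \cdot 10^{-5}$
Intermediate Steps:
$a{\left(N \right)} = 75 + N^{2} + 38 N$
$\frac{1}{-2185 + a{\left(94 \right)}} = \frac{1}{-2185 + \left(75 + 94^{2} + 38 \cdot 94\right)} = \frac{1}{-2185 + \left(75 + 8836 + 3572\right)} = \frac{1}{-2185 + 12483} = \frac{1}{10298}$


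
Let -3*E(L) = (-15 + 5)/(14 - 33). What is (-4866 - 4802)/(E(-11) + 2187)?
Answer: -551076/124649 ≈ -4.4210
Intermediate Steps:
E(L) = -10/57 (E(L) = -(-15 + 5)/(3*(14 - 33)) = -(-10)/(3*(-19)) = -(-10)*(-1)/(3*19) = -⅓*10/19 = -10/57)
(-4866 - 4802)/(E(-11) + 2187) = (-4866 - 4802)/(-10/57 + 2187) = -9668/124649/57 = -9668*57/124649 = -551076/124649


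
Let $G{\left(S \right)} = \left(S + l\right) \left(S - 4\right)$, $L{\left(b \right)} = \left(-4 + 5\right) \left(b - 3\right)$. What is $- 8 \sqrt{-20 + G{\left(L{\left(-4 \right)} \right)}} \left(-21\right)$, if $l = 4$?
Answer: $168 \sqrt{13} \approx 605.73$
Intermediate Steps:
$L{\left(b \right)} = -3 + b$ ($L{\left(b \right)} = 1 \left(-3 + b\right) = -3 + b$)
$G{\left(S \right)} = \left(-4 + S\right) \left(4 + S\right)$ ($G{\left(S \right)} = \left(S + 4\right) \left(S - 4\right) = \left(4 + S\right) \left(-4 + S\right) = \left(-4 + S\right) \left(4 + S\right)$)
$- 8 \sqrt{-20 + G{\left(L{\left(-4 \right)} \right)}} \left(-21\right) = - 8 \sqrt{-20 - \left(16 - \left(-3 - 4\right)^{2}\right)} \left(-21\right) = - 8 \sqrt{-20 - \left(16 - \left(-7\right)^{2}\right)} \left(-21\right) = - 8 \sqrt{-20 + \left(-16 + 49\right)} \left(-21\right) = - 8 \sqrt{-20 + 33} \left(-21\right) = - 8 \sqrt{13} \left(-21\right) = 168 \sqrt{13}$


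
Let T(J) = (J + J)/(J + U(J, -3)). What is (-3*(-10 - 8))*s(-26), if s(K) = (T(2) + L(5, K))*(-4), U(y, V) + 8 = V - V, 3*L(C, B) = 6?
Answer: -288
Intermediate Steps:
L(C, B) = 2 (L(C, B) = (⅓)*6 = 2)
U(y, V) = -8 (U(y, V) = -8 + (V - V) = -8 + 0 = -8)
T(J) = 2*J/(-8 + J) (T(J) = (J + J)/(J - 8) = (2*J)/(-8 + J) = 2*J/(-8 + J))
s(K) = -16/3 (s(K) = (2*2/(-8 + 2) + 2)*(-4) = (2*2/(-6) + 2)*(-4) = (2*2*(-⅙) + 2)*(-4) = (-⅔ + 2)*(-4) = (4/3)*(-4) = -16/3)
(-3*(-10 - 8))*s(-26) = -3*(-10 - 8)*(-16/3) = -3*(-18)*(-16/3) = 54*(-16/3) = -288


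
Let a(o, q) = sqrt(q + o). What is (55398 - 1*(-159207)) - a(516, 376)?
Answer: 214605 - 2*sqrt(223) ≈ 2.1458e+5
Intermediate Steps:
a(o, q) = sqrt(o + q)
(55398 - 1*(-159207)) - a(516, 376) = (55398 - 1*(-159207)) - sqrt(516 + 376) = (55398 + 159207) - sqrt(892) = 214605 - 2*sqrt(223)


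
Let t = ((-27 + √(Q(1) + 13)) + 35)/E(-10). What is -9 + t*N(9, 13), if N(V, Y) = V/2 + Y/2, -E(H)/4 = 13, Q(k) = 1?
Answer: -139/13 - 11*√14/52 ≈ -11.484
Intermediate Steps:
E(H) = -52 (E(H) = -4*13 = -52)
N(V, Y) = V/2 + Y/2 (N(V, Y) = V*(½) + Y*(½) = V/2 + Y/2)
t = -2/13 - √14/52 (t = ((-27 + √(1 + 13)) + 35)/(-52) = ((-27 + √14) + 35)*(-1/52) = (8 + √14)*(-1/52) = -2/13 - √14/52 ≈ -0.22580)
-9 + t*N(9, 13) = -9 + (-2/13 - √14/52)*((½)*9 + (½)*13) = -9 + (-2/13 - √14/52)*(9/2 + 13/2) = -9 + (-2/13 - √14/52)*11 = -9 + (-22/13 - 11*√14/52) = -139/13 - 11*√14/52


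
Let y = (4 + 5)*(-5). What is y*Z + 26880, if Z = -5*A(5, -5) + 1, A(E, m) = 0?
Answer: 26835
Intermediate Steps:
Z = 1 (Z = -5*0 + 1 = 0 + 1 = 1)
y = -45 (y = 9*(-5) = -45)
y*Z + 26880 = -45*1 + 26880 = -45 + 26880 = 26835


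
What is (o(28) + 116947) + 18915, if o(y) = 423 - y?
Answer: 136257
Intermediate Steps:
(o(28) + 116947) + 18915 = ((423 - 1*28) + 116947) + 18915 = ((423 - 28) + 116947) + 18915 = (395 + 116947) + 18915 = 117342 + 18915 = 136257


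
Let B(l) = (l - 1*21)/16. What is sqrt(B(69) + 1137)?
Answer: 2*sqrt(285) ≈ 33.764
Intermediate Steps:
B(l) = -21/16 + l/16 (B(l) = (l - 21)*(1/16) = (-21 + l)*(1/16) = -21/16 + l/16)
sqrt(B(69) + 1137) = sqrt((-21/16 + (1/16)*69) + 1137) = sqrt((-21/16 + 69/16) + 1137) = sqrt(3 + 1137) = sqrt(1140) = 2*sqrt(285)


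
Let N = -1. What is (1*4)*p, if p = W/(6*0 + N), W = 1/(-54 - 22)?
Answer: 1/19 ≈ 0.052632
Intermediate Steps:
W = -1/76 (W = 1/(-76) = -1/76 ≈ -0.013158)
p = 1/76 (p = -1/(76*(6*0 - 1)) = -1/(76*(0 - 1)) = -1/76/(-1) = -1/76*(-1) = 1/76 ≈ 0.013158)
(1*4)*p = (1*4)*(1/76) = 4*(1/76) = 1/19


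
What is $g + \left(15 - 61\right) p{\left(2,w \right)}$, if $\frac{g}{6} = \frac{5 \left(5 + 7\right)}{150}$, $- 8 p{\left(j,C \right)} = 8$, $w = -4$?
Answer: $\frac{242}{5} \approx 48.4$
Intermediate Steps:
$p{\left(j,C \right)} = -1$ ($p{\left(j,C \right)} = \left(- \frac{1}{8}\right) 8 = -1$)
$g = \frac{12}{5}$ ($g = 6 \frac{5 \left(5 + 7\right)}{150} = 6 \cdot 5 \cdot 12 \cdot \frac{1}{150} = 6 \cdot 60 \cdot \frac{1}{150} = 6 \cdot \frac{2}{5} = \frac{12}{5} \approx 2.4$)
$g + \left(15 - 61\right) p{\left(2,w \right)} = \frac{12}{5} + \left(15 - 61\right) \left(-1\right) = \frac{12}{5} - -46 = \frac{12}{5} + 46 = \frac{242}{5}$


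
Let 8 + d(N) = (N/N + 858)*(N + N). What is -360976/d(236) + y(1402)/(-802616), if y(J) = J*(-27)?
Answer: -153112493/181591870 ≈ -0.84317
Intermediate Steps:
y(J) = -27*J
d(N) = -8 + 1718*N (d(N) = -8 + (N/N + 858)*(N + N) = -8 + (1 + 858)*(2*N) = -8 + 859*(2*N) = -8 + 1718*N)
-360976/d(236) + y(1402)/(-802616) = -360976/(-8 + 1718*236) - 27*1402/(-802616) = -360976/(-8 + 405448) - 37854*(-1/802616) = -360976/405440 + 18927/401308 = -360976*1/405440 + 18927/401308 = -3223/3620 + 18927/401308 = -153112493/181591870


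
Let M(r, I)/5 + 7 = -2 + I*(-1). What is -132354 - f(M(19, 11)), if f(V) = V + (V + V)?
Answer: -132054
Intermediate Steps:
M(r, I) = -45 - 5*I (M(r, I) = -35 + 5*(-2 + I*(-1)) = -35 + 5*(-2 - I) = -35 + (-10 - 5*I) = -45 - 5*I)
f(V) = 3*V (f(V) = V + 2*V = 3*V)
-132354 - f(M(19, 11)) = -132354 - 3*(-45 - 5*11) = -132354 - 3*(-45 - 55) = -132354 - 3*(-100) = -132354 - 1*(-300) = -132354 + 300 = -132054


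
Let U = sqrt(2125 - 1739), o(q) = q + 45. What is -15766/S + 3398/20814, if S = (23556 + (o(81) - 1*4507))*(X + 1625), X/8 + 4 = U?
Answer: 1383155332801/8499471049875 + 126128*sqrt(386)/48185720375 ≈ 0.16279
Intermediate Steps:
o(q) = 45 + q
U = sqrt(386) ≈ 19.647
X = -32 + 8*sqrt(386) ≈ 125.18
S = 30545775 + 153400*sqrt(386) (S = (23556 + ((45 + 81) - 1*4507))*((-32 + 8*sqrt(386)) + 1625) = (23556 + (126 - 4507))*(1593 + 8*sqrt(386)) = (23556 - 4381)*(1593 + 8*sqrt(386)) = 19175*(1593 + 8*sqrt(386)) = 30545775 + 153400*sqrt(386) ≈ 3.3560e+7)
-15766/S + 3398/20814 = -15766/(30545775 + 153400*sqrt(386)) + 3398/20814 = -15766/(30545775 + 153400*sqrt(386)) + 3398*(1/20814) = -15766/(30545775 + 153400*sqrt(386)) + 1699/10407 = 1699/10407 - 15766/(30545775 + 153400*sqrt(386))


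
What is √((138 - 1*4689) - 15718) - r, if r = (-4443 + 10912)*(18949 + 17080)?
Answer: -233071601 + I*√20269 ≈ -2.3307e+8 + 142.37*I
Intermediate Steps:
r = 233071601 (r = 6469*36029 = 233071601)
√((138 - 1*4689) - 15718) - r = √((138 - 1*4689) - 15718) - 1*233071601 = √((138 - 4689) - 15718) - 233071601 = √(-4551 - 15718) - 233071601 = √(-20269) - 233071601 = I*√20269 - 233071601 = -233071601 + I*√20269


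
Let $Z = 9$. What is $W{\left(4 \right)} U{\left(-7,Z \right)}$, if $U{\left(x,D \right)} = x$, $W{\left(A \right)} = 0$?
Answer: $0$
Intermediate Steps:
$W{\left(4 \right)} U{\left(-7,Z \right)} = 0 \left(-7\right) = 0$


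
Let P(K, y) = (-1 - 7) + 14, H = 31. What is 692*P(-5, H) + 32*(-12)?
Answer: 3768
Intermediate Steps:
P(K, y) = 6 (P(K, y) = -8 + 14 = 6)
692*P(-5, H) + 32*(-12) = 692*6 + 32*(-12) = 4152 - 384 = 3768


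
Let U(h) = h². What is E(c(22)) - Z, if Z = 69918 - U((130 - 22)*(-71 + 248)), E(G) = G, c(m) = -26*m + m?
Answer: 365350988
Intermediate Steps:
c(m) = -25*m
Z = -365351538 (Z = 69918 - ((130 - 22)*(-71 + 248))² = 69918 - (108*177)² = 69918 - 1*19116² = 69918 - 1*365421456 = 69918 - 365421456 = -365351538)
E(c(22)) - Z = -25*22 - 1*(-365351538) = -550 + 365351538 = 365350988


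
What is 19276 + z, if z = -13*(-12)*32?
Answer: 24268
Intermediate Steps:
z = 4992 (z = 156*32 = 4992)
19276 + z = 19276 + 4992 = 24268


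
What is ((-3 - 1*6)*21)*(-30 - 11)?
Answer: 7749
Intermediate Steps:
((-3 - 1*6)*21)*(-30 - 11) = ((-3 - 6)*21)*(-41) = -9*21*(-41) = -189*(-41) = 7749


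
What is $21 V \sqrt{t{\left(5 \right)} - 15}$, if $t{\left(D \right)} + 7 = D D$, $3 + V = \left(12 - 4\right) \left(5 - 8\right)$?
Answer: $- 567 \sqrt{3} \approx -982.07$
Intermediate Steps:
$V = -27$ ($V = -3 + \left(12 - 4\right) \left(5 - 8\right) = -3 + 8 \left(-3\right) = -3 - 24 = -27$)
$t{\left(D \right)} = -7 + D^{2}$ ($t{\left(D \right)} = -7 + D D = -7 + D^{2}$)
$21 V \sqrt{t{\left(5 \right)} - 15} = 21 \left(-27\right) \sqrt{\left(-7 + 5^{2}\right) - 15} = - 567 \sqrt{\left(-7 + 25\right) - 15} = - 567 \sqrt{18 - 15} = - 567 \sqrt{3}$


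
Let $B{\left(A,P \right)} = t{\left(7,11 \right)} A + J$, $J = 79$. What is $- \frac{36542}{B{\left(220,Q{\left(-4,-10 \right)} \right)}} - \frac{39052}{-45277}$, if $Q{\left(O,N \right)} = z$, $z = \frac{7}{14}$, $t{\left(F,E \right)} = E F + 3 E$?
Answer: $- \frac{706368626}{1099280283} \approx -0.64257$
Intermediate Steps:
$t{\left(F,E \right)} = 3 E + E F$
$z = \frac{1}{2}$ ($z = 7 \cdot \frac{1}{14} = \frac{1}{2} \approx 0.5$)
$Q{\left(O,N \right)} = \frac{1}{2}$
$B{\left(A,P \right)} = 79 + 110 A$ ($B{\left(A,P \right)} = 11 \left(3 + 7\right) A + 79 = 11 \cdot 10 A + 79 = 110 A + 79 = 79 + 110 A$)
$- \frac{36542}{B{\left(220,Q{\left(-4,-10 \right)} \right)}} - \frac{39052}{-45277} = - \frac{36542}{79 + 110 \cdot 220} - \frac{39052}{-45277} = - \frac{36542}{79 + 24200} - - \frac{39052}{45277} = - \frac{36542}{24279} + \frac{39052}{45277} = - \frac{706368626}{1099280283}$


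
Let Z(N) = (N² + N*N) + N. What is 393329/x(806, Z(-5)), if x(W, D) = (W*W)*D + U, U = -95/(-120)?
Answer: 9439896/701606899 ≈ 0.013455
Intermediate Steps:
Z(N) = N + 2*N² (Z(N) = (N² + N²) + N = 2*N² + N = N + 2*N²)
U = 19/24 (U = -95*(-1/120) = 19/24 ≈ 0.79167)
x(W, D) = 19/24 + D*W² (x(W, D) = (W*W)*D + 19/24 = W²*D + 19/24 = D*W² + 19/24 = 19/24 + D*W²)
393329/x(806, Z(-5)) = 393329/(19/24 - 5*(1 + 2*(-5))*806²) = 393329/(19/24 - 5*(1 - 10)*649636) = 393329/(19/24 - 5*(-9)*649636) = 393329/(19/24 + 45*649636) = 393329/(19/24 + 29233620) = 393329/(701606899/24) = 393329*(24/701606899) = 9439896/701606899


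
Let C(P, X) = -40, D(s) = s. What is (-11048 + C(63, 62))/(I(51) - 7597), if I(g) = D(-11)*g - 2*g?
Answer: 396/295 ≈ 1.3424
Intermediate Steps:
I(g) = -13*g (I(g) = -11*g - 2*g = -13*g)
(-11048 + C(63, 62))/(I(51) - 7597) = (-11048 - 40)/(-13*51 - 7597) = -11088/(-663 - 7597) = -11088/(-8260) = -11088*(-1/8260) = 396/295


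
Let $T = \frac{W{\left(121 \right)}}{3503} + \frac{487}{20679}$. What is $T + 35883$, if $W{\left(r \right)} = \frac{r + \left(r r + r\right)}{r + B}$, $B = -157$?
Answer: $\frac{92010802835}{2564196} \approx 35883.0$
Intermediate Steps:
$W{\left(r \right)} = \frac{r^{2} + 2 r}{-157 + r}$ ($W{\left(r \right)} = \frac{r + \left(r r + r\right)}{r - 157} = \frac{r + \left(r^{2} + r\right)}{-157 + r} = \frac{r + \left(r + r^{2}\right)}{-157 + r} = \frac{r^{2} + 2 r}{-157 + r}$)
$T = - \frac{242233}{2564196}$ ($T = \frac{121 \frac{1}{-157 + 121} \left(2 + 121\right)}{3503} + \frac{487}{20679} = 121 \frac{1}{-36} \cdot 123 \cdot \frac{1}{3503} + 487 \cdot \frac{1}{20679} = 121 \left(- \frac{1}{36}\right) 123 \cdot \frac{1}{3503} + \frac{487}{20679} = \left(- \frac{4961}{12}\right) \frac{1}{3503} + \frac{487}{20679} = - \frac{4961}{42036} + \frac{487}{20679} = - \frac{242233}{2564196} \approx -0.094467$)
$T + 35883 = - \frac{242233}{2564196} + 35883 = \frac{92010802835}{2564196}$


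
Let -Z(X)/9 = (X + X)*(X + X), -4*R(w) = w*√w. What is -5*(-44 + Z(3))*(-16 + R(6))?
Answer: -29440 - 2760*√6 ≈ -36201.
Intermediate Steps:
R(w) = -w^(3/2)/4 (R(w) = -w*√w/4 = -w^(3/2)/4)
Z(X) = -36*X² (Z(X) = -9*(X + X)*(X + X) = -9*2*X*2*X = -36*X²)
-5*(-44 + Z(3))*(-16 + R(6)) = -5*(-44 - 36*3²)*(-16 - 3*√6/2) = -5*(-44 - 36*9)*(-16 - 3*√6/2) = -5*(-44 - 324)*(-16 - 3*√6/2) = -(-1840)*(-16 - 3*√6/2) = -5*(5888 + 552*√6) = -29440 - 2760*√6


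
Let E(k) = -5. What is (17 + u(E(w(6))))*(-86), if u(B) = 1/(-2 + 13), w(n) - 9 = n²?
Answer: -16168/11 ≈ -1469.8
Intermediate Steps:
w(n) = 9 + n²
u(B) = 1/11
(17 + u(E(w(6))))*(-86) = (17 + 1/11)*(-86) = (188/11)*(-86) = -16168/11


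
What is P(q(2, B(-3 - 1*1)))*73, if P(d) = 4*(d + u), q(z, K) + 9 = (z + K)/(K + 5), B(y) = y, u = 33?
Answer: 6424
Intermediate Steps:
q(z, K) = -9 + (K + z)/(5 + K) (q(z, K) = -9 + (z + K)/(K + 5) = -9 + (K + z)/(5 + K))
P(d) = 132 + 4*d (P(d) = 4*(d + 33) = 4*(33 + d) = 132 + 4*d)
P(q(2, B(-3 - 1*1)))*73 = (132 + 4*((-45 + 2 - 8*(-3 - 1*1))/(5 + (-3 - 1*1))))*73 = (132 + 4*((-45 + 2 - 8*(-3 - 1))/(5 + (-3 - 1))))*73 = (132 + 4*((-45 + 2 - 8*(-4))/(5 - 4)))*73 = (132 + 4*((-45 + 2 + 32)/1))*73 = (132 + 4*(1*(-11)))*73 = (132 + 4*(-11))*73 = (132 - 44)*73 = 88*73 = 6424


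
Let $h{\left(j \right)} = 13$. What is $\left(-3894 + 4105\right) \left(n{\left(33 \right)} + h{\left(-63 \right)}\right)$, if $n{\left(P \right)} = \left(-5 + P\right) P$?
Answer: $197707$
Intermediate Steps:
$n{\left(P \right)} = P \left(-5 + P\right)$
$\left(-3894 + 4105\right) \left(n{\left(33 \right)} + h{\left(-63 \right)}\right) = \left(-3894 + 4105\right) \left(33 \left(-5 + 33\right) + 13\right) = 211 \left(33 \cdot 28 + 13\right) = 211 \left(924 + 13\right) = 211 \cdot 937 = 197707$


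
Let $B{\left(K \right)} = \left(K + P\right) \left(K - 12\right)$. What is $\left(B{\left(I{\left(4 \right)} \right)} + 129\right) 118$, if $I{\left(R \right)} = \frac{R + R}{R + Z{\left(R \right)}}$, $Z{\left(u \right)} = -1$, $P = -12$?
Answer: $\frac{229510}{9} \approx 25501.0$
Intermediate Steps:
$I{\left(R \right)} = \frac{2 R}{-1 + R}$ ($I{\left(R \right)} = \frac{R + R}{R - 1} = \frac{2 R}{-1 + R}$)
$B{\left(K \right)} = \left(-12 + K\right)^{2}$ ($B{\left(K \right)} = \left(K - 12\right) \left(K - 12\right) = \left(-12 + K\right) \left(-12 + K\right) = \left(-12 + K\right)^{2}$)
$\left(B{\left(I{\left(4 \right)} \right)} + 129\right) 118 = \left(\left(144 + \left(2 \cdot 4 \frac{1}{-1 + 4}\right)^{2} - 24 \cdot 2 \cdot 4 \frac{1}{-1 + 4}\right) + 129\right) 118 = \left(\left(144 + \left(2 \cdot 4 \cdot \frac{1}{3}\right)^{2} - 24 \cdot 2 \cdot 4 \cdot \frac{1}{3}\right) + 129\right) 118 = \left(\left(144 + \left(\frac{8}{3}\right)^{2} - 64\right) + 129\right) 118 = \left(\left(144 + \frac{64}{9} - 64\right) + 129\right) 118 = \left(\frac{784}{9} + 129\right) 118 = \frac{1945}{9} \cdot 118 = \frac{229510}{9}$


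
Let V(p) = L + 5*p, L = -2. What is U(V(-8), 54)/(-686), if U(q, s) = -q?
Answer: -3/49 ≈ -0.061224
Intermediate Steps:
V(p) = -2 + 5*p
U(V(-8), 54)/(-686) = -(-2 + 5*(-8))/(-686) = -(-2 - 40)*(-1/686) = -1*(-42)*(-1/686) = 42*(-1/686) = -3/49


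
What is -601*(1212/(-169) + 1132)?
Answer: -114247696/169 ≈ -6.7602e+5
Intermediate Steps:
-601*(1212/(-169) + 1132) = -601*(1212*(-1/169) + 1132) = -601*(-1212/169 + 1132) = -601*190096/169 = -114247696/169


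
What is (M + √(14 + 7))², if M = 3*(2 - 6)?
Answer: (12 - √21)² ≈ 55.018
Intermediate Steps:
M = -12 (M = 3*(-4) = -12)
(M + √(14 + 7))² = (-12 + √(14 + 7))² = (-12 + √21)²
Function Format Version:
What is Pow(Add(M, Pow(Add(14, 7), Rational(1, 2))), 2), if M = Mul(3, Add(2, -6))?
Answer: Pow(Add(12, Mul(-1, Pow(21, Rational(1, 2)))), 2) ≈ 55.018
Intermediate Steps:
M = -12 (M = Mul(3, -4) = -12)
Pow(Add(M, Pow(Add(14, 7), Rational(1, 2))), 2) = Pow(Add(-12, Pow(Add(14, 7), Rational(1, 2))), 2) = Pow(Add(-12, Pow(21, Rational(1, 2))), 2)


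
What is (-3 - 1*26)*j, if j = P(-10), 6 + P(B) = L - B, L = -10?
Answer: 174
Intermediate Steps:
P(B) = -16 - B (P(B) = -6 + (-10 - B) = -16 - B)
j = -6 (j = -16 - 1*(-10) = -16 + 10 = -6)
(-3 - 1*26)*j = (-3 - 1*26)*(-6) = (-3 - 26)*(-6) = -29*(-6) = 174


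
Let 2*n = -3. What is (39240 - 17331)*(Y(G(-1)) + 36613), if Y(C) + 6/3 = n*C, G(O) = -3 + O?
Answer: 802241853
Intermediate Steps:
n = -3/2 (n = (½)*(-3) = -3/2 ≈ -1.5000)
Y(C) = -2 - 3*C/2
(39240 - 17331)*(Y(G(-1)) + 36613) = (39240 - 17331)*((-2 - 3*(-3 - 1)/2) + 36613) = 21909*((-2 - 3/2*(-4)) + 36613) = 21909*((-2 + 6) + 36613) = 21909*(4 + 36613) = 21909*36617 = 802241853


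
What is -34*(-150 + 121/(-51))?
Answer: 15542/3 ≈ 5180.7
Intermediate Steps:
-34*(-150 + 121/(-51)) = -34*(-150 + 121*(-1/51)) = -34*(-150 - 121/51) = -34*(-7771/51) = 15542/3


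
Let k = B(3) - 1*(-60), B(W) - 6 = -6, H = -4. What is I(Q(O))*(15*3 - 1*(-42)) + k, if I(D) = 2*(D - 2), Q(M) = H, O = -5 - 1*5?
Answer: -984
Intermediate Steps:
O = -10 (O = -5 - 5 = -10)
B(W) = 0 (B(W) = 6 - 6 = 0)
Q(M) = -4
k = 60 (k = 0 - 1*(-60) = 0 + 60 = 60)
I(D) = -4 + 2*D (I(D) = 2*(-2 + D) = -4 + 2*D)
I(Q(O))*(15*3 - 1*(-42)) + k = (-4 + 2*(-4))*(15*3 - 1*(-42)) + 60 = (-4 - 8)*(45 + 42) + 60 = -12*87 + 60 = -1044 + 60 = -984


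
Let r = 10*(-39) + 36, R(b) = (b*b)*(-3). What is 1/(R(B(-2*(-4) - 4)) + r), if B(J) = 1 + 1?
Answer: -1/366 ≈ -0.0027322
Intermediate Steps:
B(J) = 2
R(b) = -3*b² (R(b) = b²*(-3) = -3*b²)
r = -354 (r = -390 + 36 = -354)
1/(R(B(-2*(-4) - 4)) + r) = 1/(-3*2² - 354) = 1/(-3*4 - 354) = 1/(-12 - 354) = 1/(-366) = -1/366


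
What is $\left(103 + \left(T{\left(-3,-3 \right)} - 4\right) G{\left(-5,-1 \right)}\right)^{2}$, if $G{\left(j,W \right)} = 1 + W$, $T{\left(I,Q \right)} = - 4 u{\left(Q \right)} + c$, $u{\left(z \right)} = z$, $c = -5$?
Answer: $10609$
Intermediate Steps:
$T{\left(I,Q \right)} = -5 - 4 Q$ ($T{\left(I,Q \right)} = - 4 Q - 5 = -5 - 4 Q$)
$\left(103 + \left(T{\left(-3,-3 \right)} - 4\right) G{\left(-5,-1 \right)}\right)^{2} = \left(103 + \left(\left(-5 - -12\right) - 4\right) \left(1 - 1\right)\right)^{2} = \left(103 + \left(\left(-5 + 12\right) - 4\right) 0\right)^{2} = \left(103 + \left(7 - 4\right) 0\right)^{2} = \left(103 + 3 \cdot 0\right)^{2} = \left(103 + 0\right)^{2} = 103^{2} = 10609$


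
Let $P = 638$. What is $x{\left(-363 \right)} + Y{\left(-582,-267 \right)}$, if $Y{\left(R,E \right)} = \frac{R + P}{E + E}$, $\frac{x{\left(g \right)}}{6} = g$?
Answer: $- \frac{581554}{267} \approx -2178.1$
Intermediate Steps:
$x{\left(g \right)} = 6 g$
$Y{\left(R,E \right)} = \frac{638 + R}{2 E}$ ($Y{\left(R,E \right)} = \frac{R + 638}{E + E} = \frac{638 + R}{2 E}$)
$x{\left(-363 \right)} + Y{\left(-582,-267 \right)} = 6 \left(-363\right) + \frac{638 - 582}{2 \left(-267\right)} = -2178 + \frac{1}{2} \left(- \frac{1}{267}\right) 56 = -2178 - \frac{28}{267} = - \frac{581554}{267}$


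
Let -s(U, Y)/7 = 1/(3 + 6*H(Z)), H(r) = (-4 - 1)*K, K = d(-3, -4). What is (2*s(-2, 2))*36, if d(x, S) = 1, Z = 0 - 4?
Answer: 56/3 ≈ 18.667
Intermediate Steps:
Z = -4
K = 1
H(r) = -5 (H(r) = (-4 - 1)*1 = -5*1 = -5)
s(U, Y) = 7/27 (s(U, Y) = -7/(3 + 6*(-5)) = -7/(3 - 30) = -7/(-27) = -7*(-1/27) = 7/27)
(2*s(-2, 2))*36 = (2*(7/27))*36 = (14/27)*36 = 56/3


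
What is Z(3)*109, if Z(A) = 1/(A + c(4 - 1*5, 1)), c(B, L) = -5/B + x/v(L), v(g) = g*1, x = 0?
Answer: 109/8 ≈ 13.625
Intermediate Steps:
v(g) = g
c(B, L) = -5/B (c(B, L) = -5/B + 0/L = -5/B + 0 = -5/B)
Z(A) = 1/(5 + A) (Z(A) = 1/(A - 5/(4 - 1*5)) = 1/(A - 5/(4 - 5)) = 1/(A - 5/(-1)) = 1/(A - 5*(-1)) = 1/(A + 5) = 1/(5 + A))
Z(3)*109 = 109/(5 + 3) = 109/8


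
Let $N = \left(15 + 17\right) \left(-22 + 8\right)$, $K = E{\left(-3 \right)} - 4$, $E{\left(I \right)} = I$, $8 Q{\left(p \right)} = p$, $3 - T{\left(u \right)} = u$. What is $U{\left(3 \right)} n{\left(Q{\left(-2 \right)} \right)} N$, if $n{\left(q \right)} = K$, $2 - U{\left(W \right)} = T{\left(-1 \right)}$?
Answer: $-6272$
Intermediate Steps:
$T{\left(u \right)} = 3 - u$
$Q{\left(p \right)} = \frac{p}{8}$
$U{\left(W \right)} = -2$ ($U{\left(W \right)} = 2 - \left(3 - -1\right) = 2 - \left(3 + 1\right) = 2 - 4 = -2$)
$K = -7$ ($K = -3 - 4 = -7$)
$N = -448$ ($N = 32 \left(-14\right) = -448$)
$n{\left(q \right)} = -7$
$U{\left(3 \right)} n{\left(Q{\left(-2 \right)} \right)} N = \left(-2\right) \left(-7\right) \left(-448\right) = 14 \left(-448\right) = -6272$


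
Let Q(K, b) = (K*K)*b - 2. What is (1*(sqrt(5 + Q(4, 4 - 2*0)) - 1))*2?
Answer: -2 + 2*sqrt(67) ≈ 14.371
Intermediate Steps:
Q(K, b) = -2 + b*K**2 (Q(K, b) = K**2*b - 2 = b*K**2 - 2 = -2 + b*K**2)
(1*(sqrt(5 + Q(4, 4 - 2*0)) - 1))*2 = (1*(sqrt(5 + (-2 + (4 - 2*0)*4**2)) - 1))*2 = (1*(sqrt(5 + (-2 + (4 + 0)*16)) - 1))*2 = (1*(sqrt(5 + (-2 + 4*16)) - 1))*2 = (1*(sqrt(5 + (-2 + 64)) - 1))*2 = (1*(sqrt(5 + 62) - 1))*2 = (1*(sqrt(67) - 1))*2 = (1*(-1 + sqrt(67)))*2 = (-1 + sqrt(67))*2 = -2 + 2*sqrt(67)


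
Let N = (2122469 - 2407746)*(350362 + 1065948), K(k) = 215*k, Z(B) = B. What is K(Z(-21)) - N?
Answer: 404040663355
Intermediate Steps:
N = -404040667870 (N = -285277*1416310 = -404040667870)
K(Z(-21)) - N = 215*(-21) - 1*(-404040667870) = -4515 + 404040667870 = 404040663355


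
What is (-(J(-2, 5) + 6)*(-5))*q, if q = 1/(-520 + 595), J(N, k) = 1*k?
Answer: 11/15 ≈ 0.73333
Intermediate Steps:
J(N, k) = k
q = 1/75 ≈ 0.013333
(-(J(-2, 5) + 6)*(-5))*q = -(5 + 6)*(-5)*(1/75) = -11*(-5)*(1/75) = -1*(-55)*(1/75) = 55*(1/75) = 11/15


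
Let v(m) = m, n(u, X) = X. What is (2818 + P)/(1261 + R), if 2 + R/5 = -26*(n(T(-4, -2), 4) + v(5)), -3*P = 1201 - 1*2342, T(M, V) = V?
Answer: 9595/243 ≈ 39.486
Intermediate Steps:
P = 1141/3 (P = -(1201 - 1*2342)/3 = -(1201 - 2342)/3 = -⅓*(-1141) = 1141/3 ≈ 380.33)
R = -1180 (R = -10 + 5*(-26*(4 + 5)) = -10 + 5*(-26*9) = -10 + 5*(-234) = -10 - 1170 = -1180)
(2818 + P)/(1261 + R) = (2818 + 1141/3)/(1261 - 1180) = (9595/3)/81 = (9595/3)*(1/81) = 9595/243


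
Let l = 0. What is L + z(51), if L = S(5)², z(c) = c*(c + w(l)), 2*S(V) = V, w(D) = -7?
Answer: 9001/4 ≈ 2250.3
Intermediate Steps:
S(V) = V/2
z(c) = c*(-7 + c) (z(c) = c*(c - 7) = c*(-7 + c))
L = 25/4 (L = ((½)*5)² = (5/2)² = 25/4 ≈ 6.2500)
L + z(51) = 25/4 + 51*(-7 + 51) = 25/4 + 51*44 = 25/4 + 2244 = 9001/4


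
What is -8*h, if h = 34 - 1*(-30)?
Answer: -512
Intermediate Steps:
h = 64 (h = 34 + 30 = 64)
-8*h = -8*64 = -512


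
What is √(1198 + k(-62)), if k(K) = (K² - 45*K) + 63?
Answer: √7895 ≈ 88.854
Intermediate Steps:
k(K) = 63 + K² - 45*K
√(1198 + k(-62)) = √(1198 + (63 + (-62)² - 45*(-62))) = √(1198 + (63 + 3844 + 2790)) = √(1198 + 6697) = √7895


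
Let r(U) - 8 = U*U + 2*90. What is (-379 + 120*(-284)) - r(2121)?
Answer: -4533288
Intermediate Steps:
r(U) = 188 + U² (r(U) = 8 + (U*U + 2*90) = 8 + (U² + 180) = 8 + (180 + U²) = 188 + U²)
(-379 + 120*(-284)) - r(2121) = (-379 + 120*(-284)) - (188 + 2121²) = (-379 - 34080) - (188 + 4498641) = -34459 - 1*4498829 = -34459 - 4498829 = -4533288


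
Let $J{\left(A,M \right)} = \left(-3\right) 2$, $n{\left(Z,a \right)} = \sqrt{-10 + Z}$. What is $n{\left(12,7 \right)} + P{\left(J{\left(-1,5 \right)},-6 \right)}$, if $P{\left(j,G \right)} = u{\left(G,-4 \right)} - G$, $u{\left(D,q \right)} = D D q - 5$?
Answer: $-143 + \sqrt{2} \approx -141.59$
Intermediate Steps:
$u{\left(D,q \right)} = -5 + q D^{2}$ ($u{\left(D,q \right)} = D^{2} q - 5 = q D^{2} - 5 = -5 + q D^{2}$)
$J{\left(A,M \right)} = -6$
$P{\left(j,G \right)} = -5 - G - 4 G^{2}$ ($P{\left(j,G \right)} = \left(-5 - 4 G^{2}\right) - G = -5 - G - 4 G^{2}$)
$n{\left(12,7 \right)} + P{\left(J{\left(-1,5 \right)},-6 \right)} = \sqrt{-10 + 12} - \left(-1 + 144\right) = \sqrt{2} - 143 = -143 + \sqrt{2}$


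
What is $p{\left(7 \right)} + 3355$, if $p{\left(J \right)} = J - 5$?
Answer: $3357$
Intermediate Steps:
$p{\left(J \right)} = -5 + J$ ($p{\left(J \right)} = J - 5 = -5 + J$)
$p{\left(7 \right)} + 3355 = \left(-5 + 7\right) + 3355 = 2 + 3355 = 3357$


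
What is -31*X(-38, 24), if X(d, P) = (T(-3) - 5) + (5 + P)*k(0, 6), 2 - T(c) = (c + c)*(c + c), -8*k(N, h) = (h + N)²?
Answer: 10509/2 ≈ 5254.5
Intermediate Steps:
k(N, h) = -(N + h)²/8 (k(N, h) = -(h + N)²/8 = -(N + h)²/8)
T(c) = 2 - 4*c² (T(c) = 2 - (c + c)*(c + c) = 2 - 2*c*2*c = 2 - 4*c²)
X(d, P) = -123/2 - 9*P/2 (X(d, P) = ((2 - 4*(-3)²) - 5) + (5 + P)*(-(0 + 6)²/8) = ((2 - 4*9) - 5) + (5 + P)*(-⅛*6²) = ((2 - 36) - 5) + (5 + P)*(-⅛*36) = (-34 - 5) + (5 + P)*(-9/2) = -39 + (-45/2 - 9*P/2) = -123/2 - 9*P/2)
-31*X(-38, 24) = -31*(-123/2 - 9/2*24) = -31*(-123/2 - 108) = -31*(-339/2) = 10509/2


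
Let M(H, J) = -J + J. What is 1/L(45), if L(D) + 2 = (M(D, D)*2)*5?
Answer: -½ ≈ -0.50000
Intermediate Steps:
M(H, J) = 0
L(D) = -2 (L(D) = -2 + (0*2)*5 = -2 + 0*5 = -2 + 0 = -2)
1/L(45) = 1/(-2) = -½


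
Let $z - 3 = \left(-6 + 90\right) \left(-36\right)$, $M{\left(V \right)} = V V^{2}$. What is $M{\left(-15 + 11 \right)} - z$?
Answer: $2957$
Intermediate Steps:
$M{\left(V \right)} = V^{3}$
$z = -3021$ ($z = 3 + \left(-6 + 90\right) \left(-36\right) = 3 + 84 \left(-36\right) = 3 - 3024 = -3021$)
$M{\left(-15 + 11 \right)} - z = \left(-15 + 11\right)^{3} - -3021 = \left(-4\right)^{3} + 3021 = -64 + 3021 = 2957$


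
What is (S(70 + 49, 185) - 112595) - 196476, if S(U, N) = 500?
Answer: -308571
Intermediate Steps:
(S(70 + 49, 185) - 112595) - 196476 = (500 - 112595) - 196476 = -112095 - 196476 = -308571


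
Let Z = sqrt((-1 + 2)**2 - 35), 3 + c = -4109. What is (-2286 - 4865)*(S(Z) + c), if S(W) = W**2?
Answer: 29648046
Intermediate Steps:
c = -4112 (c = -3 - 4109 = -4112)
Z = I*sqrt(34) (Z = sqrt(1**2 - 35) = sqrt(1 - 35) = sqrt(-34) = I*sqrt(34) ≈ 5.8309*I)
(-2286 - 4865)*(S(Z) + c) = (-2286 - 4865)*((I*sqrt(34))**2 - 4112) = -7151*(-34 - 4112) = -7151*(-4146) = 29648046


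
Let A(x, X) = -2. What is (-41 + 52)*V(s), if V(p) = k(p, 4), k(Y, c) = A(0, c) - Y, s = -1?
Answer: -11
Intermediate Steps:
k(Y, c) = -2 - Y
V(p) = -2 - p
(-41 + 52)*V(s) = (-41 + 52)*(-2 - 1*(-1)) = 11*(-2 + 1) = 11*(-1) = -11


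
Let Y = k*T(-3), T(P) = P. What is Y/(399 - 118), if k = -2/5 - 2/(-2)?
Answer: -9/1405 ≈ -0.0064057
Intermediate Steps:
k = ⅗ (k = -2*⅕ - 2*(-½) = -⅖ + 1 = ⅗ ≈ 0.60000)
Y = -9/5 (Y = (⅗)*(-3) = -9/5 ≈ -1.8000)
Y/(399 - 118) = -9/5/(399 - 118) = -9/5/281 = (1/281)*(-9/5) = -9/1405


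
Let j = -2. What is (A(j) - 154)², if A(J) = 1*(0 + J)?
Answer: 24336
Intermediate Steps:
A(J) = J (A(J) = 1*J = J)
(A(j) - 154)² = (-2 - 154)² = (-156)² = 24336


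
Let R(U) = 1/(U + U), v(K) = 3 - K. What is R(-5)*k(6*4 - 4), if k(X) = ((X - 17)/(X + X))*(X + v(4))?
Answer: -57/400 ≈ -0.14250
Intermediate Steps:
R(U) = 1/(2*U)
k(X) = (-1 + X)*(-17 + X)/(2*X) (k(X) = ((X - 17)/(X + X))*(X + (3 - 1*4)) = ((-17 + X)/((2*X)))*(X + (3 - 4)) = ((-17 + X)*(1/(2*X)))*(X - 1) = ((-17 + X)/(2*X))*(-1 + X) = (-1 + X)*(-17 + X)/(2*X))
R(-5)*k(6*4 - 4) = ((½)/(-5))*((17 + (6*4 - 4)*(-18 + (6*4 - 4)))/(2*(6*4 - 4))) = ((½)*(-⅕))*((17 + (24 - 4)*(-18 + (24 - 4)))/(2*(24 - 4))) = -(17 + 20*(-18 + 20))/(20*20) = -(17 + 20*2)/(20*20) = -(17 + 40)/(20*20) = -57/(20*20) = -⅒*57/40 = -57/400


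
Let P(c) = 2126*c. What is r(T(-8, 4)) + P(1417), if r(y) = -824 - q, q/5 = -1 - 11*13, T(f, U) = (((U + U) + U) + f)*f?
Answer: 3012438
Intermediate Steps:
T(f, U) = f*(f + 3*U) (T(f, U) = ((2*U + U) + f)*f = (3*U + f)*f = (f + 3*U)*f = f*(f + 3*U))
q = -720 (q = 5*(-1 - 11*13) = 5*(-1 - 143) = 5*(-144) = -720)
r(y) = -104 (r(y) = -824 - 1*(-720) = -824 + 720 = -104)
r(T(-8, 4)) + P(1417) = -104 + 2126*1417 = -104 + 3012542 = 3012438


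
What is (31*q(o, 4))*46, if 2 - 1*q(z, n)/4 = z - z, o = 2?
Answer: 11408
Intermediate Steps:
q(z, n) = 8 (q(z, n) = 8 - 4*(z - z) = 8 - 4*0 = 8 + 0 = 8)
(31*q(o, 4))*46 = (31*8)*46 = 248*46 = 11408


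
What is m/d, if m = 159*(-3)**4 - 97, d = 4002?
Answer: 6391/2001 ≈ 3.1939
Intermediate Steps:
m = 12782 (m = 159*81 - 97 = 12879 - 97 = 12782)
m/d = 12782/4002 = 12782*(1/4002) = 6391/2001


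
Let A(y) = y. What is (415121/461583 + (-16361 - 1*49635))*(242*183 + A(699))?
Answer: -456780937122265/153861 ≈ -2.9688e+9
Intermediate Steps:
(415121/461583 + (-16361 - 1*49635))*(242*183 + A(699)) = (415121/461583 + (-16361 - 1*49635))*(242*183 + 699) = (415121*(1/461583) + (-16361 - 49635))*(44286 + 699) = (415121/461583 - 65996)*44985 = -30462216547/461583*44985 = -456780937122265/153861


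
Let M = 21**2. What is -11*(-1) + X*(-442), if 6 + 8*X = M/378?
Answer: 6673/24 ≈ 278.04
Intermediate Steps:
M = 441
X = -29/48 (X = -3/4 + (441/378)/8 = -3/4 + (441*(1/378))/8 = -3/4 + (1/8)*(7/6) = -3/4 + 7/48 = -29/48 ≈ -0.60417)
-11*(-1) + X*(-442) = -11*(-1) - 29/48*(-442) = 11 + 6409/24 = 6673/24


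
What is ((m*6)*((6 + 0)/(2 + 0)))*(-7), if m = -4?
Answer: 504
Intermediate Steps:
((m*6)*((6 + 0)/(2 + 0)))*(-7) = ((-4*6)*((6 + 0)/(2 + 0)))*(-7) = -144/2*(-7) = -24*3*(-7) = -72*(-7) = 504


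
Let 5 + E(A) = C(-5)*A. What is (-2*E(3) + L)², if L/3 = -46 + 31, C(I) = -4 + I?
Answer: 361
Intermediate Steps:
E(A) = -5 - 9*A (E(A) = -5 + (-4 - 5)*A = -5 - 9*A)
L = -45 (L = 3*(-46 + 31) = 3*(-15) = -45)
(-2*E(3) + L)² = (-2*(-5 - 9*3) - 45)² = (-2*(-5 - 27) - 45)² = (-2*(-32) - 45)² = (64 - 45)² = 19² = 361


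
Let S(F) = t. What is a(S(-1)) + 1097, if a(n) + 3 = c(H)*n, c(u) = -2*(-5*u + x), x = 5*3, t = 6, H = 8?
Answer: 1394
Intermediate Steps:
x = 15
S(F) = 6
c(u) = -30 + 10*u (c(u) = -2*(-5*u + 15) = -2*(15 - 5*u) = -30 + 10*u)
a(n) = -3 + 50*n (a(n) = -3 + (-30 + 10*8)*n = -3 + (-30 + 80)*n = -3 + 50*n)
a(S(-1)) + 1097 = (-3 + 50*6) + 1097 = (-3 + 300) + 1097 = 297 + 1097 = 1394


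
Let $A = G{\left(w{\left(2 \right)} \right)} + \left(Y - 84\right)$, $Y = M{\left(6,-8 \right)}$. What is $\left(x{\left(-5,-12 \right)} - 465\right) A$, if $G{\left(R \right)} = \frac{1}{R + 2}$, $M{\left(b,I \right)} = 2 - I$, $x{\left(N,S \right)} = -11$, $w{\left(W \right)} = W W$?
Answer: $\frac{105434}{3} \approx 35145.0$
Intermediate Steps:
$w{\left(W \right)} = W^{2}$
$Y = 10$ ($Y = 2 - -8 = 2 + 8 = 10$)
$G{\left(R \right)} = \frac{1}{2 + R}$
$A = - \frac{443}{6}$ ($A = \frac{1}{2 + 2^{2}} + \left(10 - 84\right) = \frac{1}{2 + 4} + \left(10 - 84\right) = \frac{1}{6} - 74 = - \frac{443}{6} \approx -73.833$)
$\left(x{\left(-5,-12 \right)} - 465\right) A = \left(-11 - 465\right) \left(- \frac{443}{6}\right) = \left(-476\right) \left(- \frac{443}{6}\right) = \frac{105434}{3}$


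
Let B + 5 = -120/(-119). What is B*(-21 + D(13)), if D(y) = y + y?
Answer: -2375/119 ≈ -19.958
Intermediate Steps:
B = -475/119 (B = -5 - 120/(-119) = -5 - 120*(-1/119) = -5 + 120/119 = -475/119 ≈ -3.9916)
D(y) = 2*y
B*(-21 + D(13)) = -475*(-21 + 2*13)/119 = -475*(-21 + 26)/119 = -475/119*5 = -2375/119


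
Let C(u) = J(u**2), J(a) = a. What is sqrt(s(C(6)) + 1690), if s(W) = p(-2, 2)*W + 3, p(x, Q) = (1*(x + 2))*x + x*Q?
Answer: sqrt(1549) ≈ 39.357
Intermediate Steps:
C(u) = u**2
p(x, Q) = Q*x + x*(2 + x) (p(x, Q) = (1*(2 + x))*x + Q*x = (2 + x)*x + Q*x = x*(2 + x) + Q*x = Q*x + x*(2 + x))
s(W) = 3 - 4*W (s(W) = (-2*(2 + 2 - 2))*W + 3 = (-2*2)*W + 3 = -4*W + 3 = 3 - 4*W)
sqrt(s(C(6)) + 1690) = sqrt((3 - 4*6**2) + 1690) = sqrt((3 - 4*36) + 1690) = sqrt((3 - 144) + 1690) = sqrt(-141 + 1690) = sqrt(1549)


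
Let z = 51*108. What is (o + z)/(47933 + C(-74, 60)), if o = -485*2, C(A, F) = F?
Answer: 4538/47993 ≈ 0.094555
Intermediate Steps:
z = 5508
o = -970
(o + z)/(47933 + C(-74, 60)) = (-970 + 5508)/(47933 + 60) = 4538/47993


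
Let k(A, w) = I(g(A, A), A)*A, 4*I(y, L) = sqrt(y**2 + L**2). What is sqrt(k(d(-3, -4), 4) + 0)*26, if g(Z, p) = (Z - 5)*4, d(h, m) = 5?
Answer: 65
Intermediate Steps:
g(Z, p) = -20 + 4*Z (g(Z, p) = (-5 + Z)*4 = -20 + 4*Z)
I(y, L) = sqrt(L**2 + y**2)/4 (I(y, L) = sqrt(y**2 + L**2)/4 = sqrt(L**2 + y**2)/4)
k(A, w) = A*sqrt(A**2 + (-20 + 4*A)**2)/4 (k(A, w) = (sqrt(A**2 + (-20 + 4*A)**2)/4)*A = A*sqrt(A**2 + (-20 + 4*A)**2)/4)
sqrt(k(d(-3, -4), 4) + 0)*26 = sqrt((1/4)*5*sqrt(5**2 + 16*(-5 + 5)**2) + 0)*26 = sqrt((1/4)*5*sqrt(25 + 16*0**2) + 0)*26 = sqrt((1/4)*5*sqrt(25 + 16*0) + 0)*26 = sqrt((1/4)*5*sqrt(25 + 0) + 0)*26 = sqrt((1/4)*5*sqrt(25) + 0)*26 = sqrt((1/4)*5*5 + 0)*26 = sqrt(25/4 + 0)*26 = sqrt(25/4)*26 = (5/2)*26 = 65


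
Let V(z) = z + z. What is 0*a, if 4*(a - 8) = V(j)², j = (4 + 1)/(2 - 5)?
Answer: 0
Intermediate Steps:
j = -5/3 (j = 5/(-3) = 5*(-⅓) = -5/3 ≈ -1.6667)
V(z) = 2*z
a = 97/9 (a = 8 + (2*(-5/3))²/4 = 8 + (-10/3)²/4 = 8 + (¼)*(100/9) = 8 + 25/9 = 97/9 ≈ 10.778)
0*a = 0*(97/9) = 0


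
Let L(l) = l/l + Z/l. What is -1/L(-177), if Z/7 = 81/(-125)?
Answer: -7375/7564 ≈ -0.97501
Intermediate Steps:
Z = -567/125 (Z = 7*(81/(-125)) = 7*(81*(-1/125)) = 7*(-81/125) = -567/125 ≈ -4.5360)
L(l) = 1 - 567/(125*l) (L(l) = l/l - 567/(125*l) = 1 - 567/(125*l))
-1/L(-177) = -1/((-567/125 - 177)/(-177)) = -1/((-1/177*(-22692/125))) = -1/7564/7375 = -1*7375/7564 = -7375/7564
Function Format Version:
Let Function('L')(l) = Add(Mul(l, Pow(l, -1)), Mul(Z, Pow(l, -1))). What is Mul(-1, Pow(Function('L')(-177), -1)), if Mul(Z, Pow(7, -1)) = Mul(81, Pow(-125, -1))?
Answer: Rational(-7375, 7564) ≈ -0.97501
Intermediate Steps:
Z = Rational(-567, 125) (Z = Mul(7, Mul(81, Pow(-125, -1))) = Mul(7, Mul(81, Rational(-1, 125))) = Mul(7, Rational(-81, 125)) = Rational(-567, 125) ≈ -4.5360)
Function('L')(l) = Add(1, Mul(Rational(-567, 125), Pow(l, -1))) (Function('L')(l) = Add(Mul(l, Pow(l, -1)), Mul(Rational(-567, 125), Pow(l, -1))) = Add(1, Mul(Rational(-567, 125), Pow(l, -1))))
Mul(-1, Pow(Function('L')(-177), -1)) = Mul(-1, Pow(Mul(Pow(-177, -1), Add(Rational(-567, 125), -177)), -1)) = Mul(-1, Pow(Mul(Rational(-1, 177), Rational(-22692, 125)), -1)) = Mul(-1, Pow(Rational(7564, 7375), -1)) = Mul(-1, Rational(7375, 7564)) = Rational(-7375, 7564)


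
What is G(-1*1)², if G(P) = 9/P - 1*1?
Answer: 100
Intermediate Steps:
G(P) = -1 + 9/P (G(P) = 9/P - 1 = -1 + 9/P)
G(-1*1)² = ((9 - (-1))/((-1*1)))² = ((9 - 1*(-1))/(-1))² = (-(9 + 1))² = (-1*10)² = (-10)² = 100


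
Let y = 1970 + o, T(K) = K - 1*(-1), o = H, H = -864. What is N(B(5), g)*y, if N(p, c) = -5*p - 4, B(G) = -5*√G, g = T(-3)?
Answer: -4424 + 27650*√5 ≈ 57403.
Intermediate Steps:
o = -864
T(K) = 1 + K (T(K) = K + 1 = 1 + K)
g = -2 (g = 1 - 3 = -2)
y = 1106 (y = 1970 - 864 = 1106)
N(p, c) = -4 - 5*p
N(B(5), g)*y = (-4 - (-25)*√5)*1106 = (-4 + 25*√5)*1106 = -4424 + 27650*√5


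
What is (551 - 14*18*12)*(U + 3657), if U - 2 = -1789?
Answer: -4624510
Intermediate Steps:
U = -1787 (U = 2 - 1789 = -1787)
(551 - 14*18*12)*(U + 3657) = (551 - 14*18*12)*(-1787 + 3657) = (551 - 252*12)*1870 = (551 - 3024)*1870 = -2473*1870 = -4624510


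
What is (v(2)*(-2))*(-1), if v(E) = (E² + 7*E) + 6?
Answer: 48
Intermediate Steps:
v(E) = 6 + E² + 7*E
(v(2)*(-2))*(-1) = ((6 + 2² + 7*2)*(-2))*(-1) = ((6 + 4 + 14)*(-2))*(-1) = (24*(-2))*(-1) = -48*(-1) = 48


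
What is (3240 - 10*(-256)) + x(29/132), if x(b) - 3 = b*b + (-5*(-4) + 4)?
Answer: 101530489/17424 ≈ 5827.0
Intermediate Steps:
x(b) = 27 + b**2 (x(b) = 3 + (b*b + (-5*(-4) + 4)) = 3 + (b**2 + (20 + 4)) = 3 + (b**2 + 24) = 3 + (24 + b**2) = 27 + b**2)
(3240 - 10*(-256)) + x(29/132) = (3240 - 10*(-256)) + (27 + (29/132)**2) = (3240 + 2560) + (27 + (29*(1/132))**2) = 5800 + (27 + (29/132)**2) = 5800 + (27 + 841/17424) = 5800 + 471289/17424 = 101530489/17424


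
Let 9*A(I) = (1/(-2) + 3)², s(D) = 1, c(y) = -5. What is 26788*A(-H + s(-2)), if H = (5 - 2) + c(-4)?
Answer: 167425/9 ≈ 18603.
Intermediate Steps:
H = -2 (H = (5 - 2) - 5 = 3 - 5 = -2)
A(I) = 25/36 (A(I) = (1/(-2) + 3)²/9 = (-½ + 3)²/9 = (5/2)²/9 = (⅑)*(25/4) = 25/36)
26788*A(-H + s(-2)) = 26788*(25/36) = 167425/9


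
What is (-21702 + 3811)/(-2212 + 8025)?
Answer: -17891/5813 ≈ -3.0778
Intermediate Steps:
(-21702 + 3811)/(-2212 + 8025) = -17891/5813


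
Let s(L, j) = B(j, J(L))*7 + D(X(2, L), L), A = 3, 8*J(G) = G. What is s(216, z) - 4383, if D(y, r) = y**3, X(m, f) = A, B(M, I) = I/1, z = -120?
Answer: -4167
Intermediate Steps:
J(G) = G/8
B(M, I) = I (B(M, I) = I*1 = I)
X(m, f) = 3
s(L, j) = 27 + 7*L/8 (s(L, j) = (L/8)*7 + 3**3 = 7*L/8 + 27 = 27 + 7*L/8)
s(216, z) - 4383 = (27 + (7/8)*216) - 4383 = (27 + 189) - 4383 = 216 - 4383 = -4167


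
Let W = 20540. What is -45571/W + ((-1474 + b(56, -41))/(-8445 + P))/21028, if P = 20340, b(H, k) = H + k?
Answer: -21920414981/9880058370 ≈ -2.2187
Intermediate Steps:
-45571/W + ((-1474 + b(56, -41))/(-8445 + P))/21028 = -45571/20540 + ((-1474 + (56 - 41))/(-8445 + 20340))/21028 = -45571*1/20540 + ((-1474 + 15)/11895)*(1/21028) = -45571/20540 - 1459*1/11895*(1/21028) = -45571/20540 - 1459/11895*1/21028 = -45571/20540 - 1459/250128060 = -21920414981/9880058370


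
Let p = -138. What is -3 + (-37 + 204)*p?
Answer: -23049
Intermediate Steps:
-3 + (-37 + 204)*p = -3 + (-37 + 204)*(-138) = -3 + 167*(-138) = -3 - 23046 = -23049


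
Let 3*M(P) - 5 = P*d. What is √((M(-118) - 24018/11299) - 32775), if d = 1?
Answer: 2*I*√9426103318338/33897 ≈ 181.15*I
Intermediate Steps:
M(P) = 5/3 + P/3 (M(P) = 5/3 + (P*1)/3 = 5/3 + P/3)
√((M(-118) - 24018/11299) - 32775) = √(((5/3 + (⅓)*(-118)) - 24018/11299) - 32775) = √(((5/3 - 118/3) - 24018*1/11299) - 32775) = √((-113/3 - 24018/11299) - 32775) = √(-1348841/33897 - 32775) = √(-1112323016/33897) = 2*I*√9426103318338/33897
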